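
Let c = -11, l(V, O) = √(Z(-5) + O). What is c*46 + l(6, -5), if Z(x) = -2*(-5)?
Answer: -506 + √5 ≈ -503.76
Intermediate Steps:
Z(x) = 10
l(V, O) = √(10 + O)
c*46 + l(6, -5) = -11*46 + √(10 - 5) = -506 + √5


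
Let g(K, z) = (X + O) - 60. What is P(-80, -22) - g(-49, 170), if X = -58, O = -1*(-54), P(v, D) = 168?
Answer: 232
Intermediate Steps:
O = 54
g(K, z) = -64 (g(K, z) = (-58 + 54) - 60 = -4 - 60 = -64)
P(-80, -22) - g(-49, 170) = 168 - 1*(-64) = 168 + 64 = 232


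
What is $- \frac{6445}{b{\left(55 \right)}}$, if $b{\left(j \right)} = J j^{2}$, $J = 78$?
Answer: $- \frac{1289}{47190} \approx -0.027315$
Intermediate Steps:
$b{\left(j \right)} = 78 j^{2}$
$- \frac{6445}{b{\left(55 \right)}} = - \frac{6445}{78 \cdot 55^{2}} = - \frac{6445}{78 \cdot 3025} = - \frac{6445}{235950} = \left(-6445\right) \frac{1}{235950} = - \frac{1289}{47190}$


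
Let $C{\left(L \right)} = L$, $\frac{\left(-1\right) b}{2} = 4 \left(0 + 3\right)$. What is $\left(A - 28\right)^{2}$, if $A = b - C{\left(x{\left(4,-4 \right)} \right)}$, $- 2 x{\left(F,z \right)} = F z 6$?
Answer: $10000$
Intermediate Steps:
$x{\left(F,z \right)} = - 3 F z$ ($x{\left(F,z \right)} = - \frac{F z 6}{2} = - \frac{6 F z}{2} = - 3 F z$)
$b = -24$ ($b = - 2 \cdot 4 \left(0 + 3\right) = - 2 \cdot 4 \cdot 3 = \left(-2\right) 12 = -24$)
$A = -72$ ($A = -24 - \left(-3\right) 4 \left(-4\right) = -24 - 48 = -72$)
$\left(A - 28\right)^{2} = \left(-72 - 28\right)^{2} = \left(-100\right)^{2} = 10000$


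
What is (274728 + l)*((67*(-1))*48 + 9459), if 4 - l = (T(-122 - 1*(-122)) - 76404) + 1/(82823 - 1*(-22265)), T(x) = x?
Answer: 230367823533981/105088 ≈ 2.1921e+9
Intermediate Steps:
l = 8029563903/105088 (l = 4 - (((-122 - 1*(-122)) - 76404) + 1/(82823 - 1*(-22265))) = 4 - (((-122 + 122) - 76404) + 1/(82823 + 22265)) = 4 - ((0 - 76404) + 1/105088) = 4 - (-76404 + 1/105088) = 4 - 1*(-8029143551/105088) = 4 + 8029143551/105088 = 8029563903/105088 ≈ 76408.)
(274728 + l)*((67*(-1))*48 + 9459) = (274728 + 8029563903/105088)*((67*(-1))*48 + 9459) = 36900179967*(-67*48 + 9459)/105088 = 36900179967*(-3216 + 9459)/105088 = (36900179967/105088)*6243 = 230367823533981/105088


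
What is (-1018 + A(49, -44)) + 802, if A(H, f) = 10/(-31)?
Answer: -6706/31 ≈ -216.32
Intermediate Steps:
A(H, f) = -10/31 (A(H, f) = 10*(-1/31) = -10/31)
(-1018 + A(49, -44)) + 802 = (-1018 - 10/31) + 802 = -31568/31 + 802 = -6706/31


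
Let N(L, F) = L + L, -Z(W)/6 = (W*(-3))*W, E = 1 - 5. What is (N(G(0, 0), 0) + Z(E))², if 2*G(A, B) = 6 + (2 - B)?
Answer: 87616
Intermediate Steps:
G(A, B) = 4 - B/2 (G(A, B) = (6 + (2 - B))/2 = (8 - B)/2 = 4 - B/2)
E = -4
Z(W) = 18*W² (Z(W) = -6*W*(-3)*W = -6*(-3*W)*W = -(-18)*W² = 18*W²)
N(L, F) = 2*L
(N(G(0, 0), 0) + Z(E))² = (2*(4 - ½*0) + 18*(-4)²)² = (2*(4 + 0) + 18*16)² = (2*4 + 288)² = (8 + 288)² = 296² = 87616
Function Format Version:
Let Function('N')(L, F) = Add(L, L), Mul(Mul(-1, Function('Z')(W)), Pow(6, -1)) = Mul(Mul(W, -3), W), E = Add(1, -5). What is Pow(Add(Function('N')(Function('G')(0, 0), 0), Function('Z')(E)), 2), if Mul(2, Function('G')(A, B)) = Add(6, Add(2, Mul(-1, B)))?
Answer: 87616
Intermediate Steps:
Function('G')(A, B) = Add(4, Mul(Rational(-1, 2), B)) (Function('G')(A, B) = Mul(Rational(1, 2), Add(6, Add(2, Mul(-1, B)))) = Mul(Rational(1, 2), Add(8, Mul(-1, B))) = Add(4, Mul(Rational(-1, 2), B)))
E = -4
Function('Z')(W) = Mul(18, Pow(W, 2)) (Function('Z')(W) = Mul(-6, Mul(Mul(W, -3), W)) = Mul(-6, Mul(Mul(-3, W), W)) = Mul(-6, Mul(-3, Pow(W, 2))) = Mul(18, Pow(W, 2)))
Function('N')(L, F) = Mul(2, L)
Pow(Add(Function('N')(Function('G')(0, 0), 0), Function('Z')(E)), 2) = Pow(Add(Mul(2, Add(4, Mul(Rational(-1, 2), 0))), Mul(18, Pow(-4, 2))), 2) = Pow(Add(Mul(2, Add(4, 0)), Mul(18, 16)), 2) = Pow(Add(Mul(2, 4), 288), 2) = Pow(Add(8, 288), 2) = Pow(296, 2) = 87616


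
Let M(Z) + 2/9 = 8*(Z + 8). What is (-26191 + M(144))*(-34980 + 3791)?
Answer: 7010569853/9 ≈ 7.7895e+8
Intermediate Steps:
M(Z) = 574/9 + 8*Z (M(Z) = -2/9 + 8*(Z + 8) = -2/9 + 8*(8 + Z) = -2/9 + (64 + 8*Z) = 574/9 + 8*Z)
(-26191 + M(144))*(-34980 + 3791) = (-26191 + (574/9 + 8*144))*(-34980 + 3791) = (-26191 + (574/9 + 1152))*(-31189) = (-26191 + 10942/9)*(-31189) = -224777/9*(-31189) = 7010569853/9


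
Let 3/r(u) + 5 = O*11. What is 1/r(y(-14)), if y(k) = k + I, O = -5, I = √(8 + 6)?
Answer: -20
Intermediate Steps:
I = √14 ≈ 3.7417
y(k) = k + √14
r(u) = -1/20 (r(u) = 3/(-5 - 5*11) = 3/(-5 - 55) = 3/(-60) = 3*(-1/60) = -1/20)
1/r(y(-14)) = 1/(-1/20) = -20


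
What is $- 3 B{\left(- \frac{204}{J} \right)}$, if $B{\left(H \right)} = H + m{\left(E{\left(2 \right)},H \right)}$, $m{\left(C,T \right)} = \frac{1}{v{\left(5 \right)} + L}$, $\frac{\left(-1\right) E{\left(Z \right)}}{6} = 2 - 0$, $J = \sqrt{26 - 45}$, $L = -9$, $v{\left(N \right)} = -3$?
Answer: $\frac{1}{4} - \frac{612 i \sqrt{19}}{19} \approx 0.25 - 140.4 i$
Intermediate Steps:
$J = i \sqrt{19}$ ($J = \sqrt{-19} = i \sqrt{19} \approx 4.3589 i$)
$E{\left(Z \right)} = -12$ ($E{\left(Z \right)} = - 6 \left(2 - 0\right) = - 6 \left(2 + 0\right) = \left(-6\right) 2 = -12$)
$m{\left(C,T \right)} = - \frac{1}{12}$ ($m{\left(C,T \right)} = \frac{1}{-3 - 9} = \frac{1}{-12} = - \frac{1}{12}$)
$B{\left(H \right)} = - \frac{1}{12} + H$ ($B{\left(H \right)} = H - \frac{1}{12} = - \frac{1}{12} + H$)
$- 3 B{\left(- \frac{204}{J} \right)} = - 3 \left(- \frac{1}{12} - \frac{204}{i \sqrt{19}}\right) = - 3 \left(- \frac{1}{12} - 204 \left(- \frac{i \sqrt{19}}{19}\right)\right) = - 3 \left(- \frac{1}{12} + \frac{204 i \sqrt{19}}{19}\right) = \frac{1}{4} - \frac{612 i \sqrt{19}}{19}$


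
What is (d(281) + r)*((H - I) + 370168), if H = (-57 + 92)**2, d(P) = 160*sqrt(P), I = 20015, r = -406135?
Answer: -142706904030 + 56220480*sqrt(281) ≈ -1.4176e+11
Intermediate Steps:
H = 1225 (H = 35**2 = 1225)
(d(281) + r)*((H - I) + 370168) = (160*sqrt(281) - 406135)*((1225 - 1*20015) + 370168) = (-406135 + 160*sqrt(281))*((1225 - 20015) + 370168) = (-406135 + 160*sqrt(281))*(-18790 + 370168) = (-406135 + 160*sqrt(281))*351378 = -142706904030 + 56220480*sqrt(281)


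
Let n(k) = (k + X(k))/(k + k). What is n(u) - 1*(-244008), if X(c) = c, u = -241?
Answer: 244009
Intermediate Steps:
n(k) = 1 (n(k) = (k + k)/(k + k) = (2*k)/((2*k)) = (2*k)*(1/(2*k)) = 1)
n(u) - 1*(-244008) = 1 - 1*(-244008) = 1 + 244008 = 244009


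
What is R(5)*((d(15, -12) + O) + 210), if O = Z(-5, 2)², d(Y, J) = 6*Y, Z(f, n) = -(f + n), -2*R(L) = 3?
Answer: -927/2 ≈ -463.50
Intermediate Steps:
R(L) = -3/2 (R(L) = -½*3 = -3/2)
Z(f, n) = -f - n
O = 9 (O = (-1*(-5) - 1*2)² = (5 - 2)² = 3² = 9)
R(5)*((d(15, -12) + O) + 210) = -3*((6*15 + 9) + 210)/2 = -3*((90 + 9) + 210)/2 = -3*(99 + 210)/2 = -3/2*309 = -927/2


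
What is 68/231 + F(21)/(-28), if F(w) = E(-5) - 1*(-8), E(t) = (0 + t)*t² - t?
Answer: 992/231 ≈ 4.2944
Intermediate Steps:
E(t) = t³ - t (E(t) = t*t² - t = t³ - t)
F(w) = -112 (F(w) = ((-5)³ - 1*(-5)) - 1*(-8) = (-125 + 5) + 8 = -120 + 8 = -112)
68/231 + F(21)/(-28) = 68/231 - 112/(-28) = 68*(1/231) - 112*(-1/28) = 68/231 + 4 = 992/231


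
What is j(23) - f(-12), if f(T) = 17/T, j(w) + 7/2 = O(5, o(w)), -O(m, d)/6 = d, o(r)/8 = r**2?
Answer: -304729/12 ≈ -25394.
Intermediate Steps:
o(r) = 8*r**2
O(m, d) = -6*d
j(w) = -7/2 - 48*w**2
j(23) - f(-12) = (-7/2 - 48*23**2) - 17/(-12) = (-7/2 - 48*529) - 17*(-1)/12 = (-7/2 - 25392) - 1*(-17/12) = -50791/2 + 17/12 = -304729/12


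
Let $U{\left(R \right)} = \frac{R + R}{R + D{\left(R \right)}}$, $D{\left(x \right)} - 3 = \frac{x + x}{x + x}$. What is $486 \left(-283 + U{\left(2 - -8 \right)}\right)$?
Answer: $- \frac{957906}{7} \approx -1.3684 \cdot 10^{5}$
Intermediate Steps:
$D{\left(x \right)} = 4$ ($D{\left(x \right)} = 3 + \frac{x + x}{x + x} = 3 + \frac{2 x}{2 x} = 3 + 2 x \frac{1}{2 x} = 3 + 1 = 4$)
$U{\left(R \right)} = \frac{2 R}{4 + R}$ ($U{\left(R \right)} = \frac{R + R}{R + 4} = \frac{2 R}{4 + R}$)
$486 \left(-283 + U{\left(2 - -8 \right)}\right) = 486 \left(-283 + \frac{2 \left(2 - -8\right)}{4 + \left(2 - -8\right)}\right) = 486 \left(-283 + \frac{2 \left(2 + 8\right)}{4 + \left(2 + 8\right)}\right) = 486 \left(-283 + 2 \cdot 10 \frac{1}{4 + 10}\right) = 486 \left(-283 + 2 \cdot 10 \cdot \frac{1}{14}\right) = 486 \left(-283 + \frac{10}{7}\right) = 486 \left(- \frac{1971}{7}\right) = - \frac{957906}{7}$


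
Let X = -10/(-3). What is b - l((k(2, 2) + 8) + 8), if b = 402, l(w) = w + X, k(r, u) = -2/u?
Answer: 1151/3 ≈ 383.67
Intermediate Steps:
X = 10/3 (X = -10*(-⅓) = 10/3 ≈ 3.3333)
l(w) = 10/3 + w (l(w) = w + 10/3 = 10/3 + w)
b - l((k(2, 2) + 8) + 8) = 402 - (10/3 + ((-2/2 + 8) + 8)) = 402 - (10/3 + ((-2*½ + 8) + 8)) = 402 - (10/3 + ((-1 + 8) + 8)) = 402 - (10/3 + (7 + 8)) = 402 - (10/3 + 15) = 402 - 1*55/3 = 402 - 55/3 = 1151/3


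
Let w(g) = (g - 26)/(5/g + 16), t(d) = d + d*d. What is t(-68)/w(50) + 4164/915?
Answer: 2240555/732 ≈ 3060.9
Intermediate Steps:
t(d) = d + d²
w(g) = (-26 + g)/(16 + 5/g)
t(-68)/w(50) + 4164/915 = (-68*(1 - 68))/((50*(-26 + 50)/(5 + 16*50))) + 4164/915 = (-68*(-67))/((50*24/(5 + 800))) + 4164*(1/915) = 4556/((50*24/805)) + 1388/305 = 4556/((50*(1/805)*24)) + 1388/305 = 4556/(240/161) + 1388/305 = 4556*(161/240) + 1388/305 = 183379/60 + 1388/305 = 2240555/732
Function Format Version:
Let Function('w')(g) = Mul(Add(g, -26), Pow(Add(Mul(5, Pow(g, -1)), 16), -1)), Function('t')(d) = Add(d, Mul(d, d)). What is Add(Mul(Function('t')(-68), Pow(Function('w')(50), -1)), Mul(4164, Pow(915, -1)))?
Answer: Rational(2240555, 732) ≈ 3060.9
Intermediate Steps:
Function('t')(d) = Add(d, Pow(d, 2))
Function('w')(g) = Mul(Pow(Add(16, Mul(5, Pow(g, -1))), -1), Add(-26, g)) (Function('w')(g) = Mul(Add(-26, g), Pow(Add(16, Mul(5, Pow(g, -1))), -1)) = Mul(Pow(Add(16, Mul(5, Pow(g, -1))), -1), Add(-26, g)))
Add(Mul(Function('t')(-68), Pow(Function('w')(50), -1)), Mul(4164, Pow(915, -1))) = Add(Mul(Mul(-68, Add(1, -68)), Pow(Mul(50, Pow(Add(5, Mul(16, 50)), -1), Add(-26, 50)), -1)), Mul(4164, Pow(915, -1))) = Add(Mul(Mul(-68, -67), Pow(Mul(50, Pow(Add(5, 800), -1), 24), -1)), Mul(4164, Rational(1, 915))) = Add(Mul(4556, Pow(Mul(50, Pow(805, -1), 24), -1)), Rational(1388, 305)) = Add(Mul(4556, Pow(Mul(50, Rational(1, 805), 24), -1)), Rational(1388, 305)) = Add(Mul(4556, Pow(Rational(240, 161), -1)), Rational(1388, 305)) = Add(Mul(4556, Rational(161, 240)), Rational(1388, 305)) = Add(Rational(183379, 60), Rational(1388, 305)) = Rational(2240555, 732)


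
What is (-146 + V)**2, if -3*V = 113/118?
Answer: 2682929209/125316 ≈ 21409.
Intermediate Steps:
V = -113/354 (V = -113/(3*118) = -1/3*113/118 = -113/354 ≈ -0.31921)
(-146 + V)**2 = (-146 - 113/354)**2 = (-51797/354)**2 = 2682929209/125316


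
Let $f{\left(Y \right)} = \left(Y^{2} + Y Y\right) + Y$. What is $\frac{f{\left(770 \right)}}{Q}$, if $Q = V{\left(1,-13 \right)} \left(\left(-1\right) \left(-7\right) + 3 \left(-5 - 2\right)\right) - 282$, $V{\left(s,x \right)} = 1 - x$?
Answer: $- \frac{593285}{239} \approx -2482.4$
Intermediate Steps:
$f{\left(Y \right)} = Y + 2 Y^{2}$ ($f{\left(Y \right)} = \left(Y^{2} + Y^{2}\right) + Y = 2 Y^{2} + Y = Y + 2 Y^{2}$)
$Q = -478$ ($Q = \left(1 - -13\right) \left(\left(-1\right) \left(-7\right) + 3 \left(-5 - 2\right)\right) - 282 = \left(1 + 13\right) \left(7 + 3 \left(-7\right)\right) - 282 = 14 \left(7 - 21\right) - 282 = 14 \left(-14\right) - 282 = -196 - 282 = -478$)
$\frac{f{\left(770 \right)}}{Q} = \frac{770 \left(1 + 2 \cdot 770\right)}{-478} = 770 \left(1 + 1540\right) \left(- \frac{1}{478}\right) = 770 \cdot 1541 \left(- \frac{1}{478}\right) = 1186570 \left(- \frac{1}{478}\right) = - \frac{593285}{239}$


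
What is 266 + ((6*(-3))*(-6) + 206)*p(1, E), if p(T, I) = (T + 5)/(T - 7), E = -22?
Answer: -48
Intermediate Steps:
p(T, I) = (5 + T)/(-7 + T)
266 + ((6*(-3))*(-6) + 206)*p(1, E) = 266 + ((6*(-3))*(-6) + 206)*((5 + 1)/(-7 + 1)) = 266 + (-18*(-6) + 206)*(6/(-6)) = 266 + (108 + 206)*(-⅙*6) = 266 + 314*(-1) = 266 - 314 = -48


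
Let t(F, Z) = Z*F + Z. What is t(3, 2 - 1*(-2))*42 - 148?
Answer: 524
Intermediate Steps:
t(F, Z) = Z + F*Z (t(F, Z) = F*Z + Z = Z + F*Z)
t(3, 2 - 1*(-2))*42 - 148 = ((2 - 1*(-2))*(1 + 3))*42 - 148 = ((2 + 2)*4)*42 - 148 = (4*4)*42 - 148 = 16*42 - 148 = 672 - 148 = 524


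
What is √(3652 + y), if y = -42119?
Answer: I*√38467 ≈ 196.13*I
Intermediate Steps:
√(3652 + y) = √(3652 - 42119) = √(-38467) = I*√38467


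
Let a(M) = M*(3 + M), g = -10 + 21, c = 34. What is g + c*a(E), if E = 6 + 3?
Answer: 3683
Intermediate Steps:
E = 9
g = 11
g + c*a(E) = 11 + 34*(9*(3 + 9)) = 11 + 34*(9*12) = 11 + 34*108 = 11 + 3672 = 3683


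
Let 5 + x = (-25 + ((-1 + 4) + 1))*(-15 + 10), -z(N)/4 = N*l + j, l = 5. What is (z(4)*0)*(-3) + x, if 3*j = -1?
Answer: 100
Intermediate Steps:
j = -1/3 (j = (1/3)*(-1) = -1/3 ≈ -0.33333)
z(N) = 4/3 - 20*N (z(N) = -4*(N*5 - 1/3) = -4*(5*N - 1/3) = -4*(-1/3 + 5*N) = 4/3 - 20*N)
x = 100 (x = -5 + (-25 + ((-1 + 4) + 1))*(-15 + 10) = -5 + (-25 + (3 + 1))*(-5) = -5 + (-25 + 4)*(-5) = -5 - 21*(-5) = -5 + 105 = 100)
(z(4)*0)*(-3) + x = ((4/3 - 20*4)*0)*(-3) + 100 = ((4/3 - 80)*0)*(-3) + 100 = -236/3*0*(-3) + 100 = 0*(-3) + 100 = 0 + 100 = 100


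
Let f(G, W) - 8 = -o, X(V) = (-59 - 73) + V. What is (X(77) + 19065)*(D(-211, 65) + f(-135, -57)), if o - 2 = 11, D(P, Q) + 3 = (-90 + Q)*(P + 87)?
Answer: 58778920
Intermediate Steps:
D(P, Q) = -3 + (-90 + Q)*(87 + P) (D(P, Q) = -3 + (-90 + Q)*(P + 87) = -3 + (-90 + Q)*(87 + P))
o = 13 (o = 2 + 11 = 13)
X(V) = -132 + V
f(G, W) = -5 (f(G, W) = 8 - 1*13 = 8 - 13 = -5)
(X(77) + 19065)*(D(-211, 65) + f(-135, -57)) = ((-132 + 77) + 19065)*((-7833 - 90*(-211) + 87*65 - 211*65) - 5) = (-55 + 19065)*((-7833 + 18990 + 5655 - 13715) - 5) = 19010*(3097 - 5) = 19010*3092 = 58778920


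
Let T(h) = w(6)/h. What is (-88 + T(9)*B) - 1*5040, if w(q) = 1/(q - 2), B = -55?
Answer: -184663/36 ≈ -5129.5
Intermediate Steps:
w(q) = 1/(-2 + q)
T(h) = 1/(4*h) (T(h) = 1/((-2 + 6)*h) = 1/(4*h))
(-88 + T(9)*B) - 1*5040 = (-88 + ((1/4)/9)*(-55)) - 1*5040 = (-88 + ((1/4)*(1/9))*(-55)) - 5040 = (-88 + (1/36)*(-55)) - 5040 = (-88 - 55/36) - 5040 = -3223/36 - 5040 = -184663/36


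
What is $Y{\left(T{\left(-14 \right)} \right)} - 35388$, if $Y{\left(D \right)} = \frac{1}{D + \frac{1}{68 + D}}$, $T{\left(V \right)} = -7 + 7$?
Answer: $-35320$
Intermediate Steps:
$T{\left(V \right)} = 0$
$Y{\left(T{\left(-14 \right)} \right)} - 35388 = \frac{68 + 0}{1 + 0^{2} + 68 \cdot 0} - 35388 = \frac{1}{1 + 0 + 0} \cdot 68 - 35388 = 1^{-1} \cdot 68 - 35388 = 1 \cdot 68 - 35388 = 68 - 35388 = -35320$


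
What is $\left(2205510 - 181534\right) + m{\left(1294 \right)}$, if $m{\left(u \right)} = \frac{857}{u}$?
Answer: $\frac{2619025801}{1294} \approx 2.024 \cdot 10^{6}$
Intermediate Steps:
$\left(2205510 - 181534\right) + m{\left(1294 \right)} = \left(2205510 - 181534\right) + \frac{857}{1294} = 2023976 + 857 \cdot \frac{1}{1294} = 2023976 + \frac{857}{1294} = \frac{2619025801}{1294}$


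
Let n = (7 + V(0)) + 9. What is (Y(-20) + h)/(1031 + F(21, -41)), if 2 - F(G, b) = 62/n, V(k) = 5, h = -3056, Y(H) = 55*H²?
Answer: 397824/21631 ≈ 18.391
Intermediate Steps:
n = 21 (n = (7 + 5) + 9 = 12 + 9 = 21)
F(G, b) = -20/21 (F(G, b) = 2 - 62/21 = -20/21)
(Y(-20) + h)/(1031 + F(21, -41)) = (55*(-20)² - 3056)/(1031 - 20/21) = (55*400 - 3056)/(21631/21) = (22000 - 3056)*(21/21631) = 18944*(21/21631) = 397824/21631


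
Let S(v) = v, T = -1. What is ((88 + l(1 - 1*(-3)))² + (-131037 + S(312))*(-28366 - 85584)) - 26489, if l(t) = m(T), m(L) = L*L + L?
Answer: 14896095005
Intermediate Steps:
m(L) = L + L² (m(L) = L² + L = L + L²)
l(t) = 0 (l(t) = -(1 - 1) = -1*0 = 0)
((88 + l(1 - 1*(-3)))² + (-131037 + S(312))*(-28366 - 85584)) - 26489 = ((88 + 0)² + (-131037 + 312)*(-28366 - 85584)) - 26489 = (88² - 130725*(-113950)) - 26489 = (7744 + 14896113750) - 26489 = 14896121494 - 26489 = 14896095005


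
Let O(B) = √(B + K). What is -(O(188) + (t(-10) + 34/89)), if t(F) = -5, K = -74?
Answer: 411/89 - √114 ≈ -6.0591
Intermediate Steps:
O(B) = √(-74 + B) (O(B) = √(B - 74) = √(-74 + B))
-(O(188) + (t(-10) + 34/89)) = -(√(-74 + 188) + (-5 + 34/89)) = -(√114 + (-5 + 34*(1/89))) = -(√114 + (-5 + 34/89)) = -(√114 - 411/89) = -(-411/89 + √114) = 411/89 - √114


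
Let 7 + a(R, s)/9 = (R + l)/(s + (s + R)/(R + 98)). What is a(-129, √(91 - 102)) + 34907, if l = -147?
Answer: 33883744/983 + 85560*I*√11/983 ≈ 34470.0 + 288.68*I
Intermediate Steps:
a(R, s) = -63 + 9*(-147 + R)/(s + (R + s)/(98 + R)) (a(R, s) = -63 + 9*((R - 147)/(s + (s + R)/(R + 98))) = -63 + 9*((-147 + R)/(s + (R + s)/(98 + R))) = -63 + 9*(-147 + R)/(s + (R + s)/(98 + R)))
a(-129, √(91 - 102)) + 34907 = 9*(-14406 + (-129)² - 693*√(91 - 102) - 56*(-129) - 7*(-129)*√(91 - 102))/(-129 + 99*√(91 - 102) - 129*√(91 - 102)) + 34907 = 9*(-14406 + 16641 - 693*I*√11 + 7224 - 7*(-129)*√(-11))/(-129 + 99*√(-11) - 129*I*√11) + 34907 = 9*(-14406 + 16641 - 693*I*√11 + 7224 - 7*(-129)*I*√11)/(-129 + 99*(I*√11) - 129*I*√11) + 34907 = 9*(-14406 + 16641 - 693*I*√11 + 7224 + 903*I*√11)/(-129 + 99*I*√11 - 129*I*√11) + 34907 = 9*(9459 + 210*I*√11)/(-129 - 30*I*√11) + 34907 = 34907 + 9*(9459 + 210*I*√11)/(-129 - 30*I*√11)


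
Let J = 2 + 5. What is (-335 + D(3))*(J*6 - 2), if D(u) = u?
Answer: -13280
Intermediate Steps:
J = 7
(-335 + D(3))*(J*6 - 2) = (-335 + 3)*(7*6 - 2) = -332*(42 - 2) = -332*40 = -13280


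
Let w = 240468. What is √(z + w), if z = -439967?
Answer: I*√199499 ≈ 446.65*I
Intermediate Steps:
√(z + w) = √(-439967 + 240468) = √(-199499) = I*√199499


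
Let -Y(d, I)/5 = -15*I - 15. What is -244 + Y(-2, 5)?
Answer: 206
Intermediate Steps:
Y(d, I) = 75 + 75*I (Y(d, I) = -5*(-15*I - 15) = -5*(-15 - 15*I) = 75 + 75*I)
-244 + Y(-2, 5) = -244 + (75 + 75*5) = -244 + (75 + 375) = -244 + 450 = 206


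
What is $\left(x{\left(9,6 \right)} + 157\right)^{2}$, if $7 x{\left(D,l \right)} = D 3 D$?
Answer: $\frac{1800964}{49} \approx 36754.0$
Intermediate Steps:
$x{\left(D,l \right)} = \frac{3 D^{2}}{7}$ ($x{\left(D,l \right)} = \frac{D 3 D}{7} = \frac{3 D D}{7} = \frac{3 D^{2}}{7}$)
$\left(x{\left(9,6 \right)} + 157\right)^{2} = \left(\frac{3 \cdot 9^{2}}{7} + 157\right)^{2} = \left(\frac{3}{7} \cdot 81 + 157\right)^{2} = \left(\frac{243}{7} + 157\right)^{2} = \left(\frac{1342}{7}\right)^{2} = \frac{1800964}{49}$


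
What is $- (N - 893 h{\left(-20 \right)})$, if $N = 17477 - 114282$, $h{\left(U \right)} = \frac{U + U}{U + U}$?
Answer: $97698$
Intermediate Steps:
$h{\left(U \right)} = 1$ ($h{\left(U \right)} = \frac{2 U}{2 U} = 2 U \frac{1}{2 U} = 1$)
$N = -96805$
$- (N - 893 h{\left(-20 \right)}) = - (-96805 - 893 \cdot 1) = - (-96805 - 893) = \left(-1\right) \left(-97698\right) = 97698$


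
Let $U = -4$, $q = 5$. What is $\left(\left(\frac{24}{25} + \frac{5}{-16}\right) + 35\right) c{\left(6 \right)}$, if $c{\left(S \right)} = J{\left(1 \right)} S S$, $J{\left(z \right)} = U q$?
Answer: $- \frac{128331}{5} \approx -25666.0$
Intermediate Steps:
$J{\left(z \right)} = -20$ ($J{\left(z \right)} = \left(-4\right) 5 = -20$)
$c{\left(S \right)} = - 20 S^{2}$ ($c{\left(S \right)} = - 20 S S = - 20 S^{2}$)
$\left(\left(\frac{24}{25} + \frac{5}{-16}\right) + 35\right) c{\left(6 \right)} = \left(\left(\frac{24}{25} + \frac{5}{-16}\right) + 35\right) \left(- 20 \cdot 6^{2}\right) = \left(\left(24 \cdot \frac{1}{25} + 5 \left(- \frac{1}{16}\right)\right) + 35\right) \left(\left(-20\right) 36\right) = \left(\left(\frac{24}{25} - \frac{5}{16}\right) + 35\right) \left(-720\right) = \left(\frac{259}{400} + 35\right) \left(-720\right) = \frac{14259}{400} \left(-720\right) = - \frac{128331}{5}$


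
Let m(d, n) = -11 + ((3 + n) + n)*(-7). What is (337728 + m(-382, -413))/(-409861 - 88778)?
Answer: -343478/498639 ≈ -0.68883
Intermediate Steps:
m(d, n) = -32 - 14*n (m(d, n) = -11 + (3 + 2*n)*(-7) = -11 + (-21 - 14*n) = -32 - 14*n)
(337728 + m(-382, -413))/(-409861 - 88778) = (337728 + (-32 - 14*(-413)))/(-409861 - 88778) = (337728 + (-32 + 5782))/(-498639) = (337728 + 5750)*(-1/498639) = 343478*(-1/498639) = -343478/498639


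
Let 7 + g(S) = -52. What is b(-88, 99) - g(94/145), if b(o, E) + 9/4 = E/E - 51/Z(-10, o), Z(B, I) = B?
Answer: 1257/20 ≈ 62.850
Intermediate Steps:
g(S) = -59 (g(S) = -7 - 52 = -59)
b(o, E) = 77/20 (b(o, E) = -9/4 + (E/E - 51/(-10)) = -9/4 + (1 - 51*(-⅒)) = -9/4 + (1 + 51/10) = -9/4 + 61/10 = 77/20)
b(-88, 99) - g(94/145) = 77/20 - 1*(-59) = 77/20 + 59 = 1257/20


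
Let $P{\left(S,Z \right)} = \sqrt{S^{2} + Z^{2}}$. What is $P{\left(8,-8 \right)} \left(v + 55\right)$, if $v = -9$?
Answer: $368 \sqrt{2} \approx 520.43$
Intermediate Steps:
$P{\left(8,-8 \right)} \left(v + 55\right) = \sqrt{8^{2} + \left(-8\right)^{2}} \left(-9 + 55\right) = \sqrt{64 + 64} \cdot 46 = \sqrt{128} \cdot 46 = 8 \sqrt{2} \cdot 46 = 368 \sqrt{2}$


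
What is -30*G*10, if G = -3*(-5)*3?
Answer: -13500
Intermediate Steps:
G = 45 (G = 15*3 = 45)
-30*G*10 = -30*45*10 = -1350*10 = -13500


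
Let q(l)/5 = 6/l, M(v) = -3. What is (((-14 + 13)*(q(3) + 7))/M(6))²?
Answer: 289/9 ≈ 32.111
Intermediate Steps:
q(l) = 30/l (q(l) = 5*(6/l) = 30/l)
(((-14 + 13)*(q(3) + 7))/M(6))² = (((-14 + 13)*(30/3 + 7))/(-3))² = (-(30*(⅓) + 7)*(-⅓))² = (-(10 + 7)*(-⅓))² = (-1*17*(-⅓))² = (-17*(-⅓))² = (17/3)² = 289/9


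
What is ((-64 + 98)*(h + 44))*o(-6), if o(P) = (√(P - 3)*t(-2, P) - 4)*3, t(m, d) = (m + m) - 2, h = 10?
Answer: -22032 - 99144*I ≈ -22032.0 - 99144.0*I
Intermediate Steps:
t(m, d) = -2 + 2*m (t(m, d) = 2*m - 2 = -2 + 2*m)
o(P) = -12 - 18*√(-3 + P) (o(P) = (√(P - 3)*(-2 + 2*(-2)) - 4)*3 = (√(-3 + P)*(-2 - 4) - 4)*3 = (√(-3 + P)*(-6) - 4)*3 = (-6*√(-3 + P) - 4)*3 = (-4 - 6*√(-3 + P))*3 = -12 - 18*√(-3 + P))
((-64 + 98)*(h + 44))*o(-6) = ((-64 + 98)*(10 + 44))*(-12 - 18*√(-3 - 6)) = (34*54)*(-12 - 54*I) = 1836*(-12 - 54*I) = -22032 - 99144*I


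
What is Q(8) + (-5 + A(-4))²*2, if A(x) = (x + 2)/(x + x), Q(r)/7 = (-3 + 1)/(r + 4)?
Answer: 1055/24 ≈ 43.958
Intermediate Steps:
Q(r) = -14/(4 + r) (Q(r) = 7*((-3 + 1)/(r + 4)) = 7*(-2/(4 + r)) = -14/(4 + r))
A(x) = (2 + x)/(2*x) (A(x) = (2 + x)/((2*x)) = (2 + x)*(1/(2*x)) = (2 + x)/(2*x))
Q(8) + (-5 + A(-4))²*2 = -14/(4 + 8) + (-5 + (½)*(2 - 4)/(-4))²*2 = -14/12 + (-5 + (½)*(-¼)*(-2))²*2 = -14*1/12 + (-5 + ¼)²*2 = -7/6 + (-19/4)²*2 = -7/6 + (361/16)*2 = -7/6 + 361/8 = 1055/24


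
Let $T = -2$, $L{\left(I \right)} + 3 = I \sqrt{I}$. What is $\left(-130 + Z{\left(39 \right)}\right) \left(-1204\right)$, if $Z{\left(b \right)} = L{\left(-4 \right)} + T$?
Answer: $162540 + 9632 i \approx 1.6254 \cdot 10^{5} + 9632.0 i$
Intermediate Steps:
$L{\left(I \right)} = -3 + I^{\frac{3}{2}}$ ($L{\left(I \right)} = -3 + I \sqrt{I} = -3 + I^{\frac{3}{2}}$)
$Z{\left(b \right)} = -5 - 8 i$ ($Z{\left(b \right)} = \left(-3 + \left(-4\right)^{\frac{3}{2}}\right) - 2 = \left(-3 - 8 i\right) - 2 = -5 - 8 i$)
$\left(-130 + Z{\left(39 \right)}\right) \left(-1204\right) = \left(-130 - \left(5 + 8 i\right)\right) \left(-1204\right) = \left(-135 - 8 i\right) \left(-1204\right) = 162540 + 9632 i$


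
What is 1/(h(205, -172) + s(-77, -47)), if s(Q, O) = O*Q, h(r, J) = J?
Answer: 1/3447 ≈ 0.00029011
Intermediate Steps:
1/(h(205, -172) + s(-77, -47)) = 1/(-172 - 47*(-77)) = 1/(-172 + 3619) = 1/3447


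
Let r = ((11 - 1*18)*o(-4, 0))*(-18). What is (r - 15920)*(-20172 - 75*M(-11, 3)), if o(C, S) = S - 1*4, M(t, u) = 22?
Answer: 358404528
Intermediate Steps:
o(C, S) = -4 + S (o(C, S) = S - 4 = -4 + S)
r = -504 (r = ((11 - 1*18)*(-4 + 0))*(-18) = ((11 - 18)*(-4))*(-18) = -7*(-4)*(-18) = 28*(-18) = -504)
(r - 15920)*(-20172 - 75*M(-11, 3)) = (-504 - 15920)*(-20172 - 75*22) = -16424*(-20172 - 1650) = -16424*(-21822) = 358404528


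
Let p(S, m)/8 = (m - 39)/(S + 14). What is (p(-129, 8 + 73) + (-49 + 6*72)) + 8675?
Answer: 1041334/115 ≈ 9055.1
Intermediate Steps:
p(S, m) = 8*(-39 + m)/(14 + S) (p(S, m) = 8*((m - 39)/(S + 14)) = 8*((-39 + m)/(14 + S)) = 8*(-39 + m)/(14 + S))
(p(-129, 8 + 73) + (-49 + 6*72)) + 8675 = (8*(-39 + (8 + 73))/(14 - 129) + (-49 + 6*72)) + 8675 = (8*(-39 + 81)/(-115) + (-49 + 432)) + 8675 = (8*(-1/115)*42 + 383) + 8675 = (-336/115 + 383) + 8675 = 43709/115 + 8675 = 1041334/115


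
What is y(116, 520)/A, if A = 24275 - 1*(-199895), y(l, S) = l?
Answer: 2/3865 ≈ 0.00051746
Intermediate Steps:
A = 224170 (A = 24275 + 199895 = 224170)
y(116, 520)/A = 116/224170 = 116*(1/224170) = 2/3865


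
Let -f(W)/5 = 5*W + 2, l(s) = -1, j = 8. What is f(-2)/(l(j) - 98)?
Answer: -40/99 ≈ -0.40404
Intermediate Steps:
f(W) = -10 - 25*W (f(W) = -5*(5*W + 2) = -5*(2 + 5*W) = -10 - 25*W)
f(-2)/(l(j) - 98) = (-10 - 25*(-2))/(-1 - 98) = (-10 + 50)/(-99) = -1/99*40 = -40/99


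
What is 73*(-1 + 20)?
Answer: 1387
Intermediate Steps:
73*(-1 + 20) = 73*19 = 1387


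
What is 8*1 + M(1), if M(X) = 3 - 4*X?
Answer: 7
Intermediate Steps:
8*1 + M(1) = 8*1 + (3 - 4*1) = 8 + (3 - 4) = 8 - 1 = 7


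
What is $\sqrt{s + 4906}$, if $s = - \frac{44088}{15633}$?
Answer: $\frac{\sqrt{14793722130}}{1737} \approx 70.023$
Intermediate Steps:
$s = - \frac{14696}{5211}$ ($s = \left(-44088\right) \frac{1}{15633} = - \frac{14696}{5211} \approx -2.8202$)
$\sqrt{s + 4906} = \sqrt{- \frac{14696}{5211} + 4906} = \sqrt{\frac{25550470}{5211}} = \frac{\sqrt{14793722130}}{1737}$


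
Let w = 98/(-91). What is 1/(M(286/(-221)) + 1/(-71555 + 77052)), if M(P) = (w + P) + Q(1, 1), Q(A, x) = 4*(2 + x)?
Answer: 1214837/11697837 ≈ 0.10385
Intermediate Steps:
Q(A, x) = 8 + 4*x
w = -14/13 (w = 98*(-1/91) = -14/13 ≈ -1.0769)
M(P) = 142/13 + P (M(P) = (-14/13 + P) + (8 + 4*1) = (-14/13 + P) + (8 + 4) = (-14/13 + P) + 12 = 142/13 + P)
1/(M(286/(-221)) + 1/(-71555 + 77052)) = 1/((142/13 + 286/(-221)) + 1/(-71555 + 77052)) = 1/((142/13 + 286*(-1/221)) + 1/5497) = 1/((142/13 - 22/17) + 1/5497) = 1/(2128/221 + 1/5497) = 1/(11697837/1214837) = 1214837/11697837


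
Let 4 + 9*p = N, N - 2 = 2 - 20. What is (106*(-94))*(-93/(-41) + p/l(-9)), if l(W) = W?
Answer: -83229292/3321 ≈ -25062.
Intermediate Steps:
N = -16 (N = 2 + (2 - 20) = 2 - 18 = -16)
p = -20/9 (p = -4/9 + (1/9)*(-16) = -4/9 - 16/9 = -20/9 ≈ -2.2222)
(106*(-94))*(-93/(-41) + p/l(-9)) = (106*(-94))*(-93/(-41) - 20/9/(-9)) = -9964*(-93*(-1/41) - 20/9*(-1/9)) = -9964*(93/41 + 20/81) = -9964*8353/3321 = -83229292/3321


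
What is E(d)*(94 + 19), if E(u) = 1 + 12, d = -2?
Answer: 1469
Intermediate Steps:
E(u) = 13
E(d)*(94 + 19) = 13*(94 + 19) = 13*113 = 1469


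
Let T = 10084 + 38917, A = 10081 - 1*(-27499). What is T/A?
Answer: 49001/37580 ≈ 1.3039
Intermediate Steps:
A = 37580 (A = 10081 + 27499 = 37580)
T = 49001
T/A = 49001/37580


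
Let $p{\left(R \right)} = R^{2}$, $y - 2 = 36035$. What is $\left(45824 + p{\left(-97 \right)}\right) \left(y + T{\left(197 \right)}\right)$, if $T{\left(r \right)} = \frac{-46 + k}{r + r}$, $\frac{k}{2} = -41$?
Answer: $\frac{392111494425}{197} \approx 1.9904 \cdot 10^{9}$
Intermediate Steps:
$k = -82$ ($k = 2 \left(-41\right) = -82$)
$y = 36037$ ($y = 2 + 36035 = 36037$)
$T{\left(r \right)} = - \frac{64}{r}$ ($T{\left(r \right)} = \frac{-46 - 82}{r + r} = - \frac{128}{2 r} = - 128 \frac{1}{2 r} = - \frac{64}{r}$)
$\left(45824 + p{\left(-97 \right)}\right) \left(y + T{\left(197 \right)}\right) = \left(45824 + \left(-97\right)^{2}\right) \left(36037 - \frac{64}{197}\right) = \left(45824 + 9409\right) \left(36037 - \frac{64}{197}\right) = 55233 \left(36037 - \frac{64}{197}\right) = 55233 \cdot \frac{7099225}{197} = \frac{392111494425}{197}$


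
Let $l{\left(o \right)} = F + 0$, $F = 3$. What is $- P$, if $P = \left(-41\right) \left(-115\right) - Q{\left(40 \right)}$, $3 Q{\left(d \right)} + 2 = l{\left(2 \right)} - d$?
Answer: $-4728$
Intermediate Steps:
$l{\left(o \right)} = 3$ ($l{\left(o \right)} = 3 + 0 = 3$)
$Q{\left(d \right)} = \frac{1}{3} - \frac{d}{3}$ ($Q{\left(d \right)} = - \frac{2}{3} + \frac{3 - d}{3} = - \frac{2}{3} - \left(-1 + \frac{d}{3}\right) = \frac{1}{3} - \frac{d}{3}$)
$P = 4728$ ($P = \left(-41\right) \left(-115\right) - \left(\frac{1}{3} - \frac{40}{3}\right) = 4715 - \left(\frac{1}{3} - \frac{40}{3}\right) = 4715 - -13 = 4715 + 13 = 4728$)
$- P = \left(-1\right) 4728 = -4728$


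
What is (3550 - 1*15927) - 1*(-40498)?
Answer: 28121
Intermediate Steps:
(3550 - 1*15927) - 1*(-40498) = (3550 - 15927) + 40498 = -12377 + 40498 = 28121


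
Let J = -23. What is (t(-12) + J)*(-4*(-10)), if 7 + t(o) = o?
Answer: -1680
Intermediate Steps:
t(o) = -7 + o
(t(-12) + J)*(-4*(-10)) = ((-7 - 12) - 23)*(-4*(-10)) = (-19 - 23)*40 = -42*40 = -1680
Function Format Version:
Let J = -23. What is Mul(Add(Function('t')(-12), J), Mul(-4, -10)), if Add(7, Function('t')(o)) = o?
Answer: -1680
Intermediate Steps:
Function('t')(o) = Add(-7, o)
Mul(Add(Function('t')(-12), J), Mul(-4, -10)) = Mul(Add(Add(-7, -12), -23), Mul(-4, -10)) = Mul(Add(-19, -23), 40) = Mul(-42, 40) = -1680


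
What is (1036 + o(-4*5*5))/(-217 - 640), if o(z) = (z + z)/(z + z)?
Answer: -1037/857 ≈ -1.2100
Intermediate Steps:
o(z) = 1 (o(z) = (2*z)/((2*z)) = (2*z)*(1/(2*z)) = 1)
(1036 + o(-4*5*5))/(-217 - 640) = (1036 + 1)/(-217 - 640) = 1037/(-857) = 1037*(-1/857) = -1037/857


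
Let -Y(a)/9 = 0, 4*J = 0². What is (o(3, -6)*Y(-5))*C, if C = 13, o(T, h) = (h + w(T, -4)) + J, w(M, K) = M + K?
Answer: 0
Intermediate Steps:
w(M, K) = K + M
J = 0 (J = (¼)*0² = (¼)*0 = 0)
Y(a) = 0 (Y(a) = -9*0 = 0)
o(T, h) = -4 + T + h (o(T, h) = (h + (-4 + T)) + 0 = (-4 + T + h) + 0 = -4 + T + h)
(o(3, -6)*Y(-5))*C = ((-4 + 3 - 6)*0)*13 = -7*0*13 = 0*13 = 0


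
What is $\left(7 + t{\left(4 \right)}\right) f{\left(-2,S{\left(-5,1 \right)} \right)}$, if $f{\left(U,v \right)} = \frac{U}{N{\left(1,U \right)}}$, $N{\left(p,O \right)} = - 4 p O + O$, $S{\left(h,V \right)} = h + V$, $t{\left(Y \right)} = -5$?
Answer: $- \frac{2}{3} \approx -0.66667$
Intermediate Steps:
$S{\left(h,V \right)} = V + h$
$N{\left(p,O \right)} = O - 4 O p$ ($N{\left(p,O \right)} = - 4 O p + O = O - 4 O p$)
$f{\left(U,v \right)} = - \frac{1}{3}$ ($f{\left(U,v \right)} = \frac{U}{U \left(1 - 4\right)} = \frac{U}{U \left(-3\right)} = \frac{U}{\left(-3\right) U} = U \left(- \frac{1}{3 U}\right) = - \frac{1}{3}$)
$\left(7 + t{\left(4 \right)}\right) f{\left(-2,S{\left(-5,1 \right)} \right)} = \left(7 - 5\right) \left(- \frac{1}{3}\right) = 2 \left(- \frac{1}{3}\right) = - \frac{2}{3}$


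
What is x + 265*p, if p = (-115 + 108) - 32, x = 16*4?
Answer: -10271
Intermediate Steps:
x = 64
p = -39 (p = -7 - 32 = -39)
x + 265*p = 64 + 265*(-39) = 64 - 10335 = -10271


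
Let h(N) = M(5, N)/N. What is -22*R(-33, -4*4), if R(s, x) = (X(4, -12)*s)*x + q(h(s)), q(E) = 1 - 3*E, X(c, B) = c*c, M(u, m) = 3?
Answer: -185884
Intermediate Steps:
X(c, B) = c²
h(N) = 3/N
R(s, x) = 1 - 9/s + 16*s*x (R(s, x) = (4²*s)*x + (1 - 9/s) = (16*s)*x + (1 - 9/s) = 16*s*x + (1 - 9/s) = 1 - 9/s + 16*s*x)
-22*R(-33, -4*4) = -22*(1 - 9/(-33) + 16*(-33)*(-4*4)) = -22*(1 - 9*(-1/33) + 16*(-33)*(-16)) = -22*(1 + 3/11 + 8448) = -22*92942/11 = -185884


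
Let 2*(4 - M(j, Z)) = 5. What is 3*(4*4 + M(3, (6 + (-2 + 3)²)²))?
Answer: 105/2 ≈ 52.500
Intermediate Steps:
M(j, Z) = 3/2 (M(j, Z) = 4 - ½*5 = 4 - 5/2 = 3/2)
3*(4*4 + M(3, (6 + (-2 + 3)²)²)) = 3*(4*4 + 3/2) = 3*(16 + 3/2) = 3*(35/2) = 105/2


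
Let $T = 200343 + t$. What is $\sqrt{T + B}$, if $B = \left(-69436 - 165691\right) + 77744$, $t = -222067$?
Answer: $i \sqrt{179107} \approx 423.21 i$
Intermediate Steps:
$T = -21724$ ($T = 200343 - 222067 = -21724$)
$B = -157383$ ($B = -235127 + 77744 = -157383$)
$\sqrt{T + B} = \sqrt{-21724 - 157383} = \sqrt{-179107} = i \sqrt{179107}$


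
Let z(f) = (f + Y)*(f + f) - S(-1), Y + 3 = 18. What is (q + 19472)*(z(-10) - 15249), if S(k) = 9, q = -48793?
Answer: 450311918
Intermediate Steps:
Y = 15 (Y = -3 + 18 = 15)
z(f) = -9 + 2*f*(15 + f) (z(f) = (f + 15)*(f + f) - 1*9 = (15 + f)*(2*f) - 9 = 2*f*(15 + f) - 9 = -9 + 2*f*(15 + f))
(q + 19472)*(z(-10) - 15249) = (-48793 + 19472)*((-9 + 2*(-10)**2 + 30*(-10)) - 15249) = -29321*((-9 + 2*100 - 300) - 15249) = -29321*((-9 + 200 - 300) - 15249) = -29321*(-109 - 15249) = -29321*(-15358) = 450311918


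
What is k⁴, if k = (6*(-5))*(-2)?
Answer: 12960000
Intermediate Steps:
k = 60 (k = -30*(-2) = 60)
k⁴ = 60⁴ = 12960000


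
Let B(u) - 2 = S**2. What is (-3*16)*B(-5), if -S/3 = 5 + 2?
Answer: -21264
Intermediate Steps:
S = -21 (S = -3*(5 + 2) = -3*7 = -21)
B(u) = 443 (B(u) = 2 + (-21)**2 = 2 + 441 = 443)
(-3*16)*B(-5) = -3*16*443 = -48*443 = -21264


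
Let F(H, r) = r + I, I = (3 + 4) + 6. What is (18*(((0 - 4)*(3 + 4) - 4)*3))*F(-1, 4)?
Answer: -29376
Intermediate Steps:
I = 13 (I = 7 + 6 = 13)
F(H, r) = 13 + r (F(H, r) = r + 13 = 13 + r)
(18*(((0 - 4)*(3 + 4) - 4)*3))*F(-1, 4) = (18*(((0 - 4)*(3 + 4) - 4)*3))*(13 + 4) = (18*((-4*7 - 4)*3))*17 = (18*((-28 - 4)*3))*17 = (18*(-32*3))*17 = (18*(-96))*17 = -1728*17 = -29376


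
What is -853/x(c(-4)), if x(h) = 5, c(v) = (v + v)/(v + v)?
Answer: -853/5 ≈ -170.60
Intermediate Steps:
c(v) = 1 (c(v) = (2*v)/((2*v)) = (2*v)*(1/(2*v)) = 1)
-853/x(c(-4)) = -853/5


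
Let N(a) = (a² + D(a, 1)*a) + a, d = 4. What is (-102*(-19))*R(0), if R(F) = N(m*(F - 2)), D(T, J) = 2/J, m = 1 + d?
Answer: 135660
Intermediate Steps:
m = 5 (m = 1 + 4 = 5)
N(a) = a² + 3*a (N(a) = (a² + (2/1)*a) + a = (a² + (2*1)*a) + a = (a² + 2*a) + a = a² + 3*a)
R(F) = (-10 + 5*F)*(-7 + 5*F) (R(F) = (5*(F - 2))*(3 + 5*(F - 2)) = (5*(-2 + F))*(3 + 5*(-2 + F)) = (-10 + 5*F)*(3 + (-10 + 5*F)) = (-10 + 5*F)*(-7 + 5*F))
(-102*(-19))*R(0) = (-102*(-19))*(5*(-7 + 5*0)*(-2 + 0)) = 1938*(5*(-7 + 0)*(-2)) = 1938*(5*(-7)*(-2)) = 1938*70 = 135660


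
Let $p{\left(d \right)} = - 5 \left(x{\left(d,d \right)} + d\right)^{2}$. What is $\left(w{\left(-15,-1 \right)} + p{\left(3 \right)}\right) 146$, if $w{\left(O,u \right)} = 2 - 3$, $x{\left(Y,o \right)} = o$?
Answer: $-26426$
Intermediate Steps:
$w{\left(O,u \right)} = -1$ ($w{\left(O,u \right)} = 2 - 3 = -1$)
$p{\left(d \right)} = - 20 d^{2}$ ($p{\left(d \right)} = - 5 \left(d + d\right)^{2} = - 5 \left(2 d\right)^{2} = - 5 \cdot 4 d^{2} = - 20 d^{2}$)
$\left(w{\left(-15,-1 \right)} + p{\left(3 \right)}\right) 146 = \left(-1 - 20 \cdot 3^{2}\right) 146 = \left(-1 - 180\right) 146 = \left(-181\right) 146 = -26426$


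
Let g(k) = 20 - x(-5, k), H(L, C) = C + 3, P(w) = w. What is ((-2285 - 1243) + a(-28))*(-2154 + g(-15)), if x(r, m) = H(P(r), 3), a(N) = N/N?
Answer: 7547780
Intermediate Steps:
H(L, C) = 3 + C
a(N) = 1
x(r, m) = 6 (x(r, m) = 3 + 3 = 6)
g(k) = 14 (g(k) = 20 - 1*6 = 20 - 6 = 14)
((-2285 - 1243) + a(-28))*(-2154 + g(-15)) = ((-2285 - 1243) + 1)*(-2154 + 14) = (-3528 + 1)*(-2140) = -3527*(-2140) = 7547780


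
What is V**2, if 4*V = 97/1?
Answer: 9409/16 ≈ 588.06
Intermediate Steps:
V = 97/4 (V = (97/1)/4 = (97*1)/4 = (1/4)*97 = 97/4 ≈ 24.250)
V**2 = (97/4)**2 = 9409/16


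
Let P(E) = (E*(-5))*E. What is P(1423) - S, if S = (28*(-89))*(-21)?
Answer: -10176977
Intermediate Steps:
P(E) = -5*E² (P(E) = (-5*E)*E = -5*E²)
S = 52332 (S = -2492*(-21) = 52332)
P(1423) - S = -5*1423² - 1*52332 = -5*2024929 - 52332 = -10124645 - 52332 = -10176977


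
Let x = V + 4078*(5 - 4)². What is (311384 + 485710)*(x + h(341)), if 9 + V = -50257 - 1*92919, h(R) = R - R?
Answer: -110881355058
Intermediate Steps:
h(R) = 0
V = -143185 (V = -9 + (-50257 - 1*92919) = -9 + (-50257 - 92919) = -9 - 143176 = -143185)
x = -139107 (x = -143185 + 4078*(5 - 4)² = -143185 + 4078*1² = -143185 + 4078*1 = -143185 + 4078 = -139107)
(311384 + 485710)*(x + h(341)) = (311384 + 485710)*(-139107 + 0) = 797094*(-139107) = -110881355058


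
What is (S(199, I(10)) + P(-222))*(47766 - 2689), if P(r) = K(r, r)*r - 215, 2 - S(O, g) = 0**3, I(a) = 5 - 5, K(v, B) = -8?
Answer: 70455351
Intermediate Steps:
I(a) = 0
S(O, g) = 2 (S(O, g) = 2 - 1*0**3 = 2 - 1*0 = 2 + 0 = 2)
P(r) = -215 - 8*r (P(r) = -8*r - 215 = -215 - 8*r)
(S(199, I(10)) + P(-222))*(47766 - 2689) = (2 + (-215 - 8*(-222)))*(47766 - 2689) = (2 + (-215 + 1776))*45077 = (2 + 1561)*45077 = 1563*45077 = 70455351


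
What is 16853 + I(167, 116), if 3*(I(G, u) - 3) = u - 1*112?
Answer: 50572/3 ≈ 16857.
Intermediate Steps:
I(G, u) = -103/3 + u/3 (I(G, u) = 3 + (u - 1*112)/3 = 3 + (u - 112)/3 = 3 + (-112 + u)/3 = 3 + (-112/3 + u/3) = -103/3 + u/3)
16853 + I(167, 116) = 16853 + (-103/3 + (⅓)*116) = 16853 + (-103/3 + 116/3) = 16853 + 13/3 = 50572/3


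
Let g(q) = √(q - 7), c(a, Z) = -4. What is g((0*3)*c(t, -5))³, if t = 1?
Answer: -7*I*√7 ≈ -18.52*I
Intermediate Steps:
g(q) = √(-7 + q)
g((0*3)*c(t, -5))³ = (√(-7 + (0*3)*(-4)))³ = (√(-7 + 0*(-4)))³ = (√(-7 + 0))³ = (√(-7))³ = (I*√7)³ = -7*I*√7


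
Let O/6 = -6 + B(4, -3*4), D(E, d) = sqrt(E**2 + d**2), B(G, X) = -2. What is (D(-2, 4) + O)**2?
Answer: 2324 - 192*sqrt(5) ≈ 1894.7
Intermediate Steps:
O = -48 (O = 6*(-6 - 2) = 6*(-8) = -48)
(D(-2, 4) + O)**2 = (sqrt((-2)**2 + 4**2) - 48)**2 = (sqrt(4 + 16) - 48)**2 = (sqrt(20) - 48)**2 = (2*sqrt(5) - 48)**2 = (-48 + 2*sqrt(5))**2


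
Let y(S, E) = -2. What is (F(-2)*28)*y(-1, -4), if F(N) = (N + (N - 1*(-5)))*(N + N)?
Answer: 224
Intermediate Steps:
F(N) = 2*N*(5 + 2*N) (F(N) = (N + (N + 5))*(2*N) = (N + (5 + N))*(2*N) = (5 + 2*N)*(2*N) = 2*N*(5 + 2*N))
(F(-2)*28)*y(-1, -4) = ((2*(-2)*(5 + 2*(-2)))*28)*(-2) = ((2*(-2)*(5 - 4))*28)*(-2) = ((2*(-2)*1)*28)*(-2) = -4*28*(-2) = -112*(-2) = 224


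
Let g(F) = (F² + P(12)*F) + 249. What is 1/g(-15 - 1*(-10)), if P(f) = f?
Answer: 1/214 ≈ 0.0046729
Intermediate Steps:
g(F) = 249 + F² + 12*F (g(F) = (F² + 12*F) + 249 = 249 + F² + 12*F)
1/g(-15 - 1*(-10)) = 1/(249 + (-15 - 1*(-10))² + 12*(-15 - 1*(-10))) = 1/(249 + (-15 + 10)² + 12*(-15 + 10)) = 1/(249 + (-5)² + 12*(-5)) = 1/(249 + 25 - 60) = 1/214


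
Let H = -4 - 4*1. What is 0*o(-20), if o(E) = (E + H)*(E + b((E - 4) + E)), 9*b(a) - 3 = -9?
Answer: 0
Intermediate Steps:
b(a) = -2/3 (b(a) = 1/3 + (1/9)*(-9) = 1/3 - 1 = -2/3)
H = -8 (H = -4 - 4 = -8)
o(E) = (-8 + E)*(-2/3 + E) (o(E) = (E - 8)*(E - 2/3) = (-8 + E)*(-2/3 + E))
0*o(-20) = 0*(16/3 + (-20)**2 - 26/3*(-20)) = 0*(16/3 + 400 + 520/3) = 0*(1736/3) = 0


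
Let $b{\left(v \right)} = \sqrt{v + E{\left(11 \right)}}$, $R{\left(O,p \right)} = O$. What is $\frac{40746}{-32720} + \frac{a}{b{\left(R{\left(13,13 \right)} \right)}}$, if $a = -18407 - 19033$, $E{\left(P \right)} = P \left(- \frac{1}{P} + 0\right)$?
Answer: $- \frac{20373}{16360} - 6240 \sqrt{3} \approx -10809.0$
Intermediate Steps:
$E{\left(P \right)} = -1$ ($E{\left(P \right)} = P \left(- \frac{1}{P}\right) = -1$)
$a = -37440$ ($a = -18407 - 19033 = -37440$)
$b{\left(v \right)} = \sqrt{-1 + v}$ ($b{\left(v \right)} = \sqrt{v - 1} = \sqrt{-1 + v}$)
$\frac{40746}{-32720} + \frac{a}{b{\left(R{\left(13,13 \right)} \right)}} = \frac{40746}{-32720} - \frac{37440}{\sqrt{-1 + 13}} = 40746 \left(- \frac{1}{32720}\right) - \frac{37440}{\sqrt{12}} = - \frac{20373}{16360} - \frac{37440}{2 \sqrt{3}} = - \frac{20373}{16360} - 37440 \frac{\sqrt{3}}{6} = - \frac{20373}{16360} - 6240 \sqrt{3}$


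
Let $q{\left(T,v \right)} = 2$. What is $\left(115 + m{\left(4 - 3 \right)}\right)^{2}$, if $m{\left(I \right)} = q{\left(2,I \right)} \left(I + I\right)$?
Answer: $14161$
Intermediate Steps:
$m{\left(I \right)} = 4 I$ ($m{\left(I \right)} = 2 \left(I + I\right) = 2 \cdot 2 I = 4 I$)
$\left(115 + m{\left(4 - 3 \right)}\right)^{2} = \left(115 + 4 \left(4 - 3\right)\right)^{2} = \left(115 + 4 \cdot 1\right)^{2} = \left(115 + 4\right)^{2} = 119^{2} = 14161$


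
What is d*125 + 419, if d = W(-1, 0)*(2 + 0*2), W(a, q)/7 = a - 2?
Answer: -4831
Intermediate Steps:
W(a, q) = -14 + 7*a (W(a, q) = 7*(a - 2) = 7*(-2 + a) = -14 + 7*a)
d = -42 (d = (-14 + 7*(-1))*(2 + 0*2) = (-14 - 7)*(2 + 0) = -21*2 = -42)
d*125 + 419 = -42*125 + 419 = -5250 + 419 = -4831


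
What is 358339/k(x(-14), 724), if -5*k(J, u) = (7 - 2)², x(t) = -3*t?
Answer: -358339/5 ≈ -71668.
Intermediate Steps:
k(J, u) = -5 (k(J, u) = -(7 - 2)²/5 = -⅕*5² = -⅕*25 = -5)
358339/k(x(-14), 724) = 358339/(-5) = 358339*(-⅕) = -358339/5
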